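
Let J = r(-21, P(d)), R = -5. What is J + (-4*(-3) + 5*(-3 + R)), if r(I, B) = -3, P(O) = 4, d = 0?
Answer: -31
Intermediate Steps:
J = -3
J + (-4*(-3) + 5*(-3 + R)) = -3 + (-4*(-3) + 5*(-3 - 5)) = -3 + (12 + 5*(-8)) = -3 + (12 - 40) = -3 - 28 = -31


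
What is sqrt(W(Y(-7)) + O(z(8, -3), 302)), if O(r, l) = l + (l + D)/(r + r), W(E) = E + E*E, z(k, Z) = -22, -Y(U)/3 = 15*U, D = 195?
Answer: sqrt(48318061)/22 ≈ 315.96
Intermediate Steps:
Y(U) = -45*U
W(E) = E + E**2
O(r, l) = l + (195 + l)/(2*r) (O(r, l) = l + (l + 195)/(r + r) = l + (195 + l)/((2*r)) = l + (195 + l)*(1/(2*r)) = l + (195 + l)/(2*r))
sqrt(W(Y(-7)) + O(z(8, -3), 302)) = sqrt((-45*(-7))*(1 - 45*(-7)) + (1/2)*(195 + 302 + 2*302*(-22))/(-22)) = sqrt(315*(1 + 315) + (1/2)*(-1/22)*(195 + 302 - 13288)) = sqrt(315*316 + (1/2)*(-1/22)*(-12791)) = sqrt(99540 + 12791/44) = sqrt(4392551/44) = sqrt(48318061)/22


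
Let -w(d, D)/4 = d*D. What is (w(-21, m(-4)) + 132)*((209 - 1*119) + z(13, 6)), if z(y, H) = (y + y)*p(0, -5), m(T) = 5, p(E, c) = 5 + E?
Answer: 121440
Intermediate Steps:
z(y, H) = 10*y (z(y, H) = (y + y)*(5 + 0) = (2*y)*5 = 10*y)
w(d, D) = -4*D*d (w(d, D) = -4*d*D = -4*D*d)
(w(-21, m(-4)) + 132)*((209 - 1*119) + z(13, 6)) = (-4*5*(-21) + 132)*((209 - 1*119) + 10*13) = (420 + 132)*((209 - 119) + 130) = 552*(90 + 130) = 552*220 = 121440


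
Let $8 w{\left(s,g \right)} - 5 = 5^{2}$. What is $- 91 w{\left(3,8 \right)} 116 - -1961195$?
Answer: $1921610$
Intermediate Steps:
$w{\left(s,g \right)} = \frac{15}{4}$ ($w{\left(s,g \right)} = \frac{5}{8} + \frac{5^{2}}{8} = \frac{5}{8} + \frac{1}{8} \cdot 25 = \frac{5}{8} + \frac{25}{8} = \frac{15}{4}$)
$- 91 w{\left(3,8 \right)} 116 - -1961195 = \left(-91\right) \frac{15}{4} \cdot 116 - -1961195 = \left(- \frac{1365}{4}\right) 116 + 1961195 = -39585 + 1961195 = 1921610$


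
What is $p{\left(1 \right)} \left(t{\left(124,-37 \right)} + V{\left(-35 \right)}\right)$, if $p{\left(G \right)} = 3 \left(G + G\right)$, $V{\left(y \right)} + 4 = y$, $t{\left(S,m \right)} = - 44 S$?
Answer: $-32970$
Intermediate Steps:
$V{\left(y \right)} = -4 + y$
$p{\left(G \right)} = 6 G$ ($p{\left(G \right)} = 3 \cdot 2 G = 6 G$)
$p{\left(1 \right)} \left(t{\left(124,-37 \right)} + V{\left(-35 \right)}\right) = 6 \cdot 1 \left(\left(-44\right) 124 - 39\right) = 6 \left(-5456 - 39\right) = 6 \left(-5495\right) = -32970$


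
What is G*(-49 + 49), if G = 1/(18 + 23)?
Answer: 0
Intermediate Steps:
G = 1/41 ≈ 0.024390
G*(-49 + 49) = (-49 + 49)/41 = (1/41)*0 = 0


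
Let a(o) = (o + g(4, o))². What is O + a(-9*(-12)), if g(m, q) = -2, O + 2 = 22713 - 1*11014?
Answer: 22933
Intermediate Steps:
O = 11697 (O = -2 + (22713 - 1*11014) = -2 + (22713 - 11014) = -2 + 11699 = 11697)
a(o) = (-2 + o)² (a(o) = (o - 2)² = (-2 + o)²)
O + a(-9*(-12)) = 11697 + (-2 - 9*(-12))² = 11697 + (-2 + 108)² = 11697 + 106² = 11697 + 11236 = 22933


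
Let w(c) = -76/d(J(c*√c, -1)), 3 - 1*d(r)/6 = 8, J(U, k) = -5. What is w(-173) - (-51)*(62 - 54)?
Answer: 6158/15 ≈ 410.53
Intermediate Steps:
d(r) = -30 (d(r) = 18 - 6*8 = 18 - 48 = -30)
w(c) = 38/15 (w(c) = -76/(-30) = -76*(-1/30) = 38/15)
w(-173) - (-51)*(62 - 54) = 38/15 - (-51)*(62 - 54) = 38/15 - (-51)*8 = 38/15 - 1*(-408) = 38/15 + 408 = 6158/15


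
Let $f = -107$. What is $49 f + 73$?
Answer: $-5170$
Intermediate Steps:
$49 f + 73 = 49 \left(-107\right) + 73 = -5243 + 73 = -5170$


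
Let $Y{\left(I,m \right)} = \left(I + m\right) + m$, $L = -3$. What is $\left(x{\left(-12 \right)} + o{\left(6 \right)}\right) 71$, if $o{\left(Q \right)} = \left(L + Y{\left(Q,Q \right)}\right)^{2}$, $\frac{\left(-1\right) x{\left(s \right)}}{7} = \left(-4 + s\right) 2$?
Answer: $31879$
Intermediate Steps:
$Y{\left(I,m \right)} = I + 2 m$
$x{\left(s \right)} = 56 - 14 s$ ($x{\left(s \right)} = - 7 \left(-4 + s\right) 2 = - 7 \left(-8 + 2 s\right) = 56 - 14 s$)
$o{\left(Q \right)} = \left(-3 + 3 Q\right)^{2}$ ($o{\left(Q \right)} = \left(-3 + \left(Q + 2 Q\right)\right)^{2} = \left(-3 + 3 Q\right)^{2}$)
$\left(x{\left(-12 \right)} + o{\left(6 \right)}\right) 71 = \left(\left(56 - -168\right) + 9 \left(-1 + 6\right)^{2}\right) 71 = \left(\left(56 + 168\right) + 9 \cdot 5^{2}\right) 71 = \left(224 + 9 \cdot 25\right) 71 = \left(224 + 225\right) 71 = 449 \cdot 71 = 31879$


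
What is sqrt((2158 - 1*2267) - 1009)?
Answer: I*sqrt(1118) ≈ 33.437*I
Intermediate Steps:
sqrt((2158 - 1*2267) - 1009) = sqrt((2158 - 2267) - 1009) = sqrt(-109 - 1009) = sqrt(-1118) = I*sqrt(1118)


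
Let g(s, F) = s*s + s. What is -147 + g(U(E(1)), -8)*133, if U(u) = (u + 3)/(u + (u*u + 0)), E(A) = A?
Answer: 651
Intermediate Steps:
U(u) = (3 + u)/(u + u**2) (U(u) = (3 + u)/(u + (u**2 + 0)) = (3 + u)/(u + u**2))
g(s, F) = s + s**2 (g(s, F) = s**2 + s = s + s**2)
-147 + g(U(E(1)), -8)*133 = -147 + (((3 + 1)/(1*(1 + 1)))*(1 + (3 + 1)/(1*(1 + 1))))*133 = -147 + ((1*4/2)*(1 + 1*4/2))*133 = -147 + ((1*(1/2)*4)*(1 + 1*(1/2)*4))*133 = -147 + (2*(1 + 2))*133 = -147 + (2*3)*133 = -147 + 6*133 = -147 + 798 = 651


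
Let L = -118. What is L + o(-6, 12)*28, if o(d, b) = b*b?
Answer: 3914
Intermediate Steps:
o(d, b) = b²
L + o(-6, 12)*28 = -118 + 12²*28 = -118 + 144*28 = -118 + 4032 = 3914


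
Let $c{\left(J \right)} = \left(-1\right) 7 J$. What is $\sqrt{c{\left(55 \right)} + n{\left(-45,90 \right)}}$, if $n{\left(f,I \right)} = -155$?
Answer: $6 i \sqrt{15} \approx 23.238 i$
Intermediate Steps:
$c{\left(J \right)} = - 7 J$
$\sqrt{c{\left(55 \right)} + n{\left(-45,90 \right)}} = \sqrt{\left(-7\right) 55 - 155} = \sqrt{-385 - 155} = \sqrt{-540} = 6 i \sqrt{15}$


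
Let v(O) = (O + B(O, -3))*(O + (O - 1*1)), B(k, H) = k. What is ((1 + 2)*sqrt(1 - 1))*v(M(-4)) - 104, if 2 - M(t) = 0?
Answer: -104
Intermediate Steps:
M(t) = 2 (M(t) = 2 - 1*0 = 2 + 0 = 2)
v(O) = 2*O*(-1 + 2*O) (v(O) = (O + O)*(O + (O - 1*1)) = (2*O)*(O + (O - 1)) = (2*O)*(O + (-1 + O)) = (2*O)*(-1 + 2*O) = 2*O*(-1 + 2*O))
((1 + 2)*sqrt(1 - 1))*v(M(-4)) - 104 = ((1 + 2)*sqrt(1 - 1))*(2*2*(-1 + 2*2)) - 104 = (3*sqrt(0))*(2*2*(-1 + 4)) - 104 = (3*0)*(2*2*3) - 104 = 0*12 - 104 = 0 - 104 = -104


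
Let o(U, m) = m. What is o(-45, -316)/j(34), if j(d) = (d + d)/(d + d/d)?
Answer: -2765/17 ≈ -162.65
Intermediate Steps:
j(d) = 2*d/(1 + d) (j(d) = (2*d)/(d + 1) = (2*d)/(1 + d) = 2*d/(1 + d))
o(-45, -316)/j(34) = -316/(2*34/(1 + 34)) = -316/(2*34/35) = -316/(2*34*(1/35)) = -316/68/35 = -316*35/68 = -2765/17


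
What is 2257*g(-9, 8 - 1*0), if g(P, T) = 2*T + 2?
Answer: 40626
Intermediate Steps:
g(P, T) = 2 + 2*T
2257*g(-9, 8 - 1*0) = 2257*(2 + 2*(8 - 1*0)) = 2257*(2 + 2*(8 + 0)) = 2257*(2 + 2*8) = 2257*(2 + 16) = 2257*18 = 40626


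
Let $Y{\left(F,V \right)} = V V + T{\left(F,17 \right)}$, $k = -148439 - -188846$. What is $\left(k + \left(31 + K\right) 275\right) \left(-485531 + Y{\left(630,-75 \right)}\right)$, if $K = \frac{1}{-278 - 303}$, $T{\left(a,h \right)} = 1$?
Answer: $- \frac{13643323384385}{581} \approx -2.3482 \cdot 10^{10}$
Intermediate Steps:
$K = - \frac{1}{581}$ ($K = \frac{1}{-581} = - \frac{1}{581} \approx -0.0017212$)
$k = 40407$ ($k = -148439 + 188846 = 40407$)
$Y{\left(F,V \right)} = 1 + V^{2}$ ($Y{\left(F,V \right)} = V V + 1 = V^{2} + 1 = 1 + V^{2}$)
$\left(k + \left(31 + K\right) 275\right) \left(-485531 + Y{\left(630,-75 \right)}\right) = \left(40407 + \left(31 - \frac{1}{581}\right) 275\right) \left(-485531 + \left(1 + \left(-75\right)^{2}\right)\right) = \left(40407 + \frac{18010}{581} \cdot 275\right) \left(-485531 + \left(1 + 5625\right)\right) = \left(40407 + \frac{4952750}{581}\right) \left(-485531 + 5626\right) = \frac{28429217}{581} \left(-479905\right) = - \frac{13643323384385}{581}$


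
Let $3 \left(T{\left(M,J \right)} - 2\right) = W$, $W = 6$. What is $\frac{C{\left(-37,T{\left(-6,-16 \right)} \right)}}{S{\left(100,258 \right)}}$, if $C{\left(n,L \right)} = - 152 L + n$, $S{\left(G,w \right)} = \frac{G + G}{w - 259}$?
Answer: $\frac{129}{40} \approx 3.225$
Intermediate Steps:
$T{\left(M,J \right)} = 4$ ($T{\left(M,J \right)} = 2 + \frac{1}{3} \cdot 6 = 2 + 2 = 4$)
$S{\left(G,w \right)} = \frac{2 G}{-259 + w}$
$C{\left(n,L \right)} = n - 152 L$
$\frac{C{\left(-37,T{\left(-6,-16 \right)} \right)}}{S{\left(100,258 \right)}} = \frac{-37 - 608}{2 \cdot 100 \frac{1}{-259 + 258}} = \frac{-37 - 608}{2 \cdot 100 \frac{1}{-1}} = - \frac{645}{2 \cdot 100 \left(-1\right)} = - \frac{645}{-200} = \left(-645\right) \left(- \frac{1}{200}\right) = \frac{129}{40}$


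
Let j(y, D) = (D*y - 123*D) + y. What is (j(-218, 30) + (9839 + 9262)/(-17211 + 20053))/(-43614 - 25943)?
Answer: 29674115/197680994 ≈ 0.15011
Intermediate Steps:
j(y, D) = y - 123*D + D*y (j(y, D) = (-123*D + D*y) + y = y - 123*D + D*y)
(j(-218, 30) + (9839 + 9262)/(-17211 + 20053))/(-43614 - 25943) = ((-218 - 123*30 + 30*(-218)) + (9839 + 9262)/(-17211 + 20053))/(-43614 - 25943) = ((-218 - 3690 - 6540) + 19101/2842)/(-69557) = (-10448 + 19101*(1/2842))*(-1/69557) = (-10448 + 19101/2842)*(-1/69557) = -29674115/2842*(-1/69557) = 29674115/197680994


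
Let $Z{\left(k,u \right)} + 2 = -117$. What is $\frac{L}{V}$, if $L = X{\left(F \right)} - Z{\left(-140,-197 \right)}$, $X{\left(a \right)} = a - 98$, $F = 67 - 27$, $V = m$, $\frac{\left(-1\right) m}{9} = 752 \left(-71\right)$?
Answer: $\frac{61}{480528} \approx 0.00012694$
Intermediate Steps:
$Z{\left(k,u \right)} = -119$ ($Z{\left(k,u \right)} = -2 - 117 = -119$)
$m = 480528$ ($m = - 9 \cdot 752 \left(-71\right) = \left(-9\right) \left(-53392\right) = 480528$)
$V = 480528$
$F = 40$ ($F = 67 - 27 = 40$)
$X{\left(a \right)} = -98 + a$
$L = 61$ ($L = \left(-98 + 40\right) - -119 = -58 + 119 = 61$)
$\frac{L}{V} = \frac{61}{480528}$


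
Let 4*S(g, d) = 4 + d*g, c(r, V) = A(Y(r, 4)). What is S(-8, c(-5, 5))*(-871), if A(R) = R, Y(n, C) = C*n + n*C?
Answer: -70551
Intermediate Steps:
Y(n, C) = 2*C*n (Y(n, C) = C*n + C*n = 2*C*n)
c(r, V) = 8*r (c(r, V) = 2*4*r = 8*r)
S(g, d) = 1 + d*g/4 (S(g, d) = (4 + d*g)/4 = 1 + d*g/4)
S(-8, c(-5, 5))*(-871) = (1 + (¼)*(8*(-5))*(-8))*(-871) = (1 + (¼)*(-40)*(-8))*(-871) = (1 + 80)*(-871) = 81*(-871) = -70551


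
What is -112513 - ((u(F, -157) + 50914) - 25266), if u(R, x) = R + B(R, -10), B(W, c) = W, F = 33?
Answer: -138227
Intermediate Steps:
u(R, x) = 2*R (u(R, x) = R + R = 2*R)
-112513 - ((u(F, -157) + 50914) - 25266) = -112513 - ((2*33 + 50914) - 25266) = -112513 - ((66 + 50914) - 25266) = -112513 - (50980 - 25266) = -112513 - 1*25714 = -112513 - 25714 = -138227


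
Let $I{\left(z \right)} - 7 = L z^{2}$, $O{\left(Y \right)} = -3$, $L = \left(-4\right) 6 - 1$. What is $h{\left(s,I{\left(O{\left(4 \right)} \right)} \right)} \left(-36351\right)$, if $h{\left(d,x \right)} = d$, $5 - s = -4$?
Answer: $-327159$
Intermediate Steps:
$L = -25$ ($L = -24 - 1 = -25$)
$s = 9$ ($s = 5 - -4 = 5 + 4 = 9$)
$I{\left(z \right)} = 7 - 25 z^{2}$
$h{\left(s,I{\left(O{\left(4 \right)} \right)} \right)} \left(-36351\right) = 9 \left(-36351\right) = -327159$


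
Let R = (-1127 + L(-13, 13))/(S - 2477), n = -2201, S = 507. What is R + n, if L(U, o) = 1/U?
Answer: -28176479/12805 ≈ -2200.4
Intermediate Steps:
R = 7326/12805 (R = (-1127 + 1/(-13))/(507 - 2477) = (-1127 - 1/13)/(-1970) = -14652/13*(-1/1970) = 7326/12805 ≈ 0.57212)
R + n = 7326/12805 - 2201 = -28176479/12805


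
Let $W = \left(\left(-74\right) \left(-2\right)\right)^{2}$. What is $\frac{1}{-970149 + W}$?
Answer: $- \frac{1}{948245} \approx -1.0546 \cdot 10^{-6}$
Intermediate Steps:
$W = 21904$ ($W = 148^{2} = 21904$)
$\frac{1}{-970149 + W} = \frac{1}{-970149 + 21904} = \frac{1}{-948245} = - \frac{1}{948245}$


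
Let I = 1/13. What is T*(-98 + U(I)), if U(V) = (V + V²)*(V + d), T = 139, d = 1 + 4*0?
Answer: -29900290/2197 ≈ -13610.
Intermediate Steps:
d = 1 (d = 1 + 0 = 1)
I = 1/13 ≈ 0.076923
U(V) = (1 + V)*(V + V²) (U(V) = (V + V²)*(V + 1) = (V + V²)*(1 + V) = (1 + V)*(V + V²))
T*(-98 + U(I)) = 139*(-98 + (1 + (1/13)² + 2*(1/13))/13) = 139*(-98 + (1 + 1/169 + 2/13)/13) = 139*(-98 + (1/13)*(196/169)) = 139*(-98 + 196/2197) = 139*(-215110/2197) = -29900290/2197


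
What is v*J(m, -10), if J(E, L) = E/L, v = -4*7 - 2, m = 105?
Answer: 315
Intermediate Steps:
v = -30 (v = -28 - 2 = -30)
v*J(m, -10) = -3150/(-10) = -3150*(-1)/10 = -30*(-21/2) = 315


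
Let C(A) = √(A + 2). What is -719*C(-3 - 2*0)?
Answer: -719*I ≈ -719.0*I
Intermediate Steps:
C(A) = √(2 + A)
-719*C(-3 - 2*0) = -719*√(2 + (-3 - 2*0)) = -719*√(2 + (-3 + 0)) = -719*√(2 - 3) = -719*I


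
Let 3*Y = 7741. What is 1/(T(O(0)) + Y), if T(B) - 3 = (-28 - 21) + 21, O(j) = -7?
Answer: 3/7666 ≈ 0.00039134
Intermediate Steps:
T(B) = -25 (T(B) = 3 + ((-28 - 21) + 21) = 3 + (-49 + 21) = 3 - 28 = -25)
Y = 7741/3 (Y = (⅓)*7741 = 7741/3 ≈ 2580.3)
1/(T(O(0)) + Y) = 1/(-25 + 7741/3) = 1/(7666/3) = 3/7666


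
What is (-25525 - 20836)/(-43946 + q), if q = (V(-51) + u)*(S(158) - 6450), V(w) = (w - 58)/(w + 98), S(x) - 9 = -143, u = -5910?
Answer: -311281/261069982 ≈ -0.0011923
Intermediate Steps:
S(x) = -134 (S(x) = 9 - 143 = -134)
V(w) = (-58 + w)/(98 + w)
q = 1829555336/47 (q = ((-58 - 51)/(98 - 51) - 5910)*(-134 - 6450) = (-109/47 - 5910)*(-6584) = -277879/47*(-6584) = 1829555336/47 ≈ 3.8927e+7)
(-25525 - 20836)/(-43946 + q) = (-25525 - 20836)/(-43946 + 1829555336/47) = -46361/1827489874/47 = -46361*47/1827489874 = -311281/261069982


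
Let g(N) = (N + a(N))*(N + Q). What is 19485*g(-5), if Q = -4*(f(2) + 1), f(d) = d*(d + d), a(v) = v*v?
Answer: -15977700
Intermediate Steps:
a(v) = v**2
f(d) = 2*d**2 (f(d) = d*(2*d) = 2*d**2)
Q = -36 (Q = -4*(2*2**2 + 1) = -4*(2*4 + 1) = -4*(8 + 1) = -4*9 = -36)
g(N) = (-36 + N)*(N + N**2) (g(N) = (N + N**2)*(N - 36) = (N + N**2)*(-36 + N) = (-36 + N)*(N + N**2))
19485*g(-5) = 19485*(-5*(-36 + (-5)**2 - 35*(-5))) = 19485*(-5*(-36 + 25 + 175)) = 19485*(-5*164) = 19485*(-820) = -15977700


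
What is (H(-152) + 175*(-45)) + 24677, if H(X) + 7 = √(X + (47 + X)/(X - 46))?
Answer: 16795 + I*√659802/66 ≈ 16795.0 + 12.307*I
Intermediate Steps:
H(X) = -7 + √(X + (47 + X)/(-46 + X)) (H(X) = -7 + √(X + (47 + X)/(X - 46)) = -7 + √(X + (47 + X)/(-46 + X)))
(H(-152) + 175*(-45)) + 24677 = ((-7 + √((47 - 152 - 152*(-46 - 152))/(-46 - 152))) + 175*(-45)) + 24677 = ((-7 + √((47 - 152 - 152*(-198))/(-198))) - 7875) + 24677 = ((-7 + √(-(47 - 152 + 30096)/198)) - 7875) + 24677 = ((-7 + √(-1/198*29991)) - 7875) + 24677 = ((-7 + √(-9997/66)) - 7875) + 24677 = ((-7 + I*√659802/66) - 7875) + 24677 = (-7882 + I*√659802/66) + 24677 = 16795 + I*√659802/66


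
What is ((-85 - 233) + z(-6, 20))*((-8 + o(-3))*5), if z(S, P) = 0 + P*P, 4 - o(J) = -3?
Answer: -410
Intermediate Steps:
o(J) = 7 (o(J) = 4 - 1*(-3) = 4 + 3 = 7)
z(S, P) = P**2 (z(S, P) = 0 + P**2 = P**2)
((-85 - 233) + z(-6, 20))*((-8 + o(-3))*5) = ((-85 - 233) + 20**2)*((-8 + 7)*5) = (-318 + 400)*(-1*5) = 82*(-5) = -410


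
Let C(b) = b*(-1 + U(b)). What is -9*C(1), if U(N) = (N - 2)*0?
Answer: 9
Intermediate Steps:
U(N) = 0 (U(N) = (-2 + N)*0 = 0)
C(b) = -b (C(b) = b*(-1 + 0) = b*(-1) = -b)
-9*C(1) = -(-9) = -9*(-1) = 9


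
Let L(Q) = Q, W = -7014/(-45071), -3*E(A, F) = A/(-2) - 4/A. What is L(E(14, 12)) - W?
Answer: 717109/315497 ≈ 2.2729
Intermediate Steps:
E(A, F) = A/6 + 4/(3*A) (E(A, F) = -(A/(-2) - 4/A)/3 = -(A*(-½) - 4/A)/3 = -(-A/2 - 4/A)/3 = -(-4/A - A/2)/3 = A/6 + 4/(3*A))
W = 7014/45071 (W = -7014*(-1/45071) = 7014/45071 ≈ 0.15562)
L(E(14, 12)) - W = (⅙)*(8 + 14²)/14 - 1*7014/45071 = (⅙)*(1/14)*(8 + 196) - 7014/45071 = (⅙)*(1/14)*204 - 7014/45071 = 17/7 - 7014/45071 = 717109/315497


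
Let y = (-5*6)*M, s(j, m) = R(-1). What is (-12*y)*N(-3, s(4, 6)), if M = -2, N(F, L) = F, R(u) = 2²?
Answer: 2160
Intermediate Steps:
R(u) = 4
s(j, m) = 4
y = 60 (y = -5*6*(-2) = -30*(-2) = 60)
(-12*y)*N(-3, s(4, 6)) = -12*60*(-3) = -720*(-3) = 2160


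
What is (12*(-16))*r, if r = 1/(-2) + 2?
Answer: -288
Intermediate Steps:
r = 3/2 (r = -½ + 2 = 3/2 ≈ 1.5000)
(12*(-16))*r = (12*(-16))*(3/2) = -192*3/2 = -288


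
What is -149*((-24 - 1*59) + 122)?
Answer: -5811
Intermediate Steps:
-149*((-24 - 1*59) + 122) = -149*((-24 - 59) + 122) = -149*(-83 + 122) = -149*39 = -5811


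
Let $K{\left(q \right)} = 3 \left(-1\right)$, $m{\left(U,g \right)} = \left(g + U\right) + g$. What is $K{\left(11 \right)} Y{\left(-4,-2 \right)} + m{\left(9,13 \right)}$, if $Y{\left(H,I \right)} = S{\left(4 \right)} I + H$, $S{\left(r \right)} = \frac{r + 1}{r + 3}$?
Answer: $\frac{359}{7} \approx 51.286$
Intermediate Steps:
$S{\left(r \right)} = \frac{1 + r}{3 + r}$
$m{\left(U,g \right)} = U + 2 g$ ($m{\left(U,g \right)} = \left(U + g\right) + g = U + 2 g$)
$Y{\left(H,I \right)} = H + \frac{5 I}{7}$ ($Y{\left(H,I \right)} = \frac{1 + 4}{3 + 4} I + H = \frac{1}{7} \cdot 5 I + H = \frac{5 I}{7} + H = H + \frac{5 I}{7}$)
$K{\left(q \right)} = -3$
$K{\left(11 \right)} Y{\left(-4,-2 \right)} + m{\left(9,13 \right)} = - 3 \left(-4 + \frac{5}{7} \left(-2\right)\right) + \left(9 + 2 \cdot 13\right) = - 3 \left(-4 - \frac{10}{7}\right) + \left(9 + 26\right) = \left(-3\right) \left(- \frac{38}{7}\right) + 35 = \frac{114}{7} + 35 = \frac{359}{7}$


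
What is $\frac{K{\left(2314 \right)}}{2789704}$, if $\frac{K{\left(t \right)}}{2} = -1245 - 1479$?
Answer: $- \frac{681}{348713} \approx -0.0019529$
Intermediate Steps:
$K{\left(t \right)} = -5448$ ($K{\left(t \right)} = 2 \left(-1245 - 1479\right) = 2 \left(-2724\right) = -5448$)
$\frac{K{\left(2314 \right)}}{2789704} = - \frac{5448}{2789704} = \left(-5448\right) \frac{1}{2789704} = - \frac{681}{348713}$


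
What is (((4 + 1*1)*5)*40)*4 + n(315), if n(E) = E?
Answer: 4315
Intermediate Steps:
(((4 + 1*1)*5)*40)*4 + n(315) = (((4 + 1*1)*5)*40)*4 + 315 = (((4 + 1)*5)*40)*4 + 315 = ((5*5)*40)*4 + 315 = (25*40)*4 + 315 = 1000*4 + 315 = 4000 + 315 = 4315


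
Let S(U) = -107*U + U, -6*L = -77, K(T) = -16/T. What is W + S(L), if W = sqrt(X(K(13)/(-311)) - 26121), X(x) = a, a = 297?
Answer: -4081/3 + 4*I*sqrt(1614) ≈ -1360.3 + 160.7*I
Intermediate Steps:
X(x) = 297
L = 77/6 (L = -1/6*(-77) = 77/6 ≈ 12.833)
S(U) = -106*U
W = 4*I*sqrt(1614) (W = sqrt(297 - 26121) = sqrt(-25824) = 4*I*sqrt(1614) ≈ 160.7*I)
W + S(L) = 4*I*sqrt(1614) - 106*77/6 = 4*I*sqrt(1614) - 4081/3 = -4081/3 + 4*I*sqrt(1614)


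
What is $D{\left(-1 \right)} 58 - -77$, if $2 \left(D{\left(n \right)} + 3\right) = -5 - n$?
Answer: $-213$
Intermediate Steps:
$D{\left(n \right)} = - \frac{11}{2} - \frac{n}{2}$ ($D{\left(n \right)} = -3 + \frac{-5 - n}{2} = -3 - \left(\frac{5}{2} + \frac{n}{2}\right) = - \frac{11}{2} - \frac{n}{2}$)
$D{\left(-1 \right)} 58 - -77 = \left(- \frac{11}{2} - - \frac{1}{2}\right) 58 - -77 = \left(- \frac{11}{2} + \frac{1}{2}\right) 58 + 77 = \left(-5\right) 58 + 77 = -290 + 77 = -213$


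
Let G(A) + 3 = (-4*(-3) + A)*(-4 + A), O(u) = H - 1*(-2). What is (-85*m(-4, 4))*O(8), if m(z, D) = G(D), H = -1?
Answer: 255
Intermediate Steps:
O(u) = 1 (O(u) = -1 - 1*(-2) = -1 + 2 = 1)
G(A) = -3 + (-4 + A)*(12 + A) (G(A) = -3 + (-4*(-3) + A)*(-4 + A) = -3 + (12 + A)*(-4 + A) = -3 + (-4 + A)*(12 + A))
m(z, D) = -51 + D² + 8*D
(-85*m(-4, 4))*O(8) = -85*(-51 + 4² + 8*4)*1 = -85*(-51 + 16 + 32)*1 = -85*(-3)*1 = 255*1 = 255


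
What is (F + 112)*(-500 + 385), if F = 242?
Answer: -40710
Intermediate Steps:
(F + 112)*(-500 + 385) = (242 + 112)*(-500 + 385) = 354*(-115) = -40710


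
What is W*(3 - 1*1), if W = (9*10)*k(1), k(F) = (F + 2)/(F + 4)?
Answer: 108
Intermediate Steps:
k(F) = (2 + F)/(4 + F)
W = 54 (W = (9*10)*((2 + 1)/(4 + 1)) = 90*(3/5) = 90*((⅕)*3) = 90*(⅗) = 54)
W*(3 - 1*1) = 54*(3 - 1*1) = 54*(3 - 1) = 54*2 = 108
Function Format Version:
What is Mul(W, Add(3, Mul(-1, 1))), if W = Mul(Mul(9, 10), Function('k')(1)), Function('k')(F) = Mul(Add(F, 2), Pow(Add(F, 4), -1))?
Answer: 108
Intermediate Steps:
Function('k')(F) = Mul(Pow(Add(4, F), -1), Add(2, F)) (Function('k')(F) = Mul(Add(2, F), Pow(Add(4, F), -1)) = Mul(Pow(Add(4, F), -1), Add(2, F)))
W = 54 (W = Mul(Mul(9, 10), Mul(Pow(Add(4, 1), -1), Add(2, 1))) = Mul(90, Mul(Pow(5, -1), 3)) = Mul(90, Mul(Rational(1, 5), 3)) = Mul(90, Rational(3, 5)) = 54)
Mul(W, Add(3, Mul(-1, 1))) = Mul(54, Add(3, Mul(-1, 1))) = Mul(54, Add(3, -1)) = Mul(54, 2) = 108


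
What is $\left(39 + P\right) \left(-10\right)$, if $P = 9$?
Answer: $-480$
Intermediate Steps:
$\left(39 + P\right) \left(-10\right) = \left(39 + 9\right) \left(-10\right) = 48 \left(-10\right) = -480$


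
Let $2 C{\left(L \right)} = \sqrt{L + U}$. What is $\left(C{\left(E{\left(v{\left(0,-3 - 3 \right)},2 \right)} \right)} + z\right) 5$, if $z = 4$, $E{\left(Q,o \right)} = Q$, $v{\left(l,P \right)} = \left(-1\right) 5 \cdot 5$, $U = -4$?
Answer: $20 + \frac{5 i \sqrt{29}}{2} \approx 20.0 + 13.463 i$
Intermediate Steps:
$v{\left(l,P \right)} = -25$ ($v{\left(l,P \right)} = \left(-5\right) 5 = -25$)
$C{\left(L \right)} = \frac{\sqrt{-4 + L}}{2}$ ($C{\left(L \right)} = \frac{\sqrt{L - 4}}{2} = \frac{\sqrt{-4 + L}}{2}$)
$\left(C{\left(E{\left(v{\left(0,-3 - 3 \right)},2 \right)} \right)} + z\right) 5 = \left(\frac{\sqrt{-4 - 25}}{2} + 4\right) 5 = \left(\frac{\sqrt{-29}}{2} + 4\right) 5 = \left(\frac{i \sqrt{29}}{2} + 4\right) 5 = \left(4 + \frac{i \sqrt{29}}{2}\right) 5 = 20 + \frac{5 i \sqrt{29}}{2}$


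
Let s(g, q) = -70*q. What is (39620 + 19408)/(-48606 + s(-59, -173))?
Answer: -14757/9124 ≈ -1.6174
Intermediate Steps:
(39620 + 19408)/(-48606 + s(-59, -173)) = (39620 + 19408)/(-48606 - 70*(-173)) = 59028/(-48606 + 12110) = 59028/(-36496) = 59028*(-1/36496) = -14757/9124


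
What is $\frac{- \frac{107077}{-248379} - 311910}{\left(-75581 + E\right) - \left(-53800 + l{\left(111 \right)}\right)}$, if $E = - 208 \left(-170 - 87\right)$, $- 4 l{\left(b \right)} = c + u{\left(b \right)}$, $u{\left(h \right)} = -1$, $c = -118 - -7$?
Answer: $- \frac{77471786813}{7860450213} \approx -9.8559$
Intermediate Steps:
$c = -111$ ($c = -118 + 7 = -111$)
$l{\left(b \right)} = 28$ ($l{\left(b \right)} = - \frac{-111 - 1}{4} = \left(- \frac{1}{4}\right) \left(-112\right) = 28$)
$E = 53456$ ($E = \left(-208\right) \left(-257\right) = 53456$)
$\frac{- \frac{107077}{-248379} - 311910}{\left(-75581 + E\right) - \left(-53800 + l{\left(111 \right)}\right)} = \frac{- \frac{107077}{-248379} - 311910}{\left(-75581 + 53456\right) + \left(53800 - 28\right)} = \frac{\left(-107077\right) \left(- \frac{1}{248379}\right) - 311910}{-22125 + \left(53800 - 28\right)} = \frac{\frac{107077}{248379} - 311910}{-22125 + 53772} = - \frac{77471786813}{248379 \cdot 31647} = \left(- \frac{77471786813}{248379}\right) \frac{1}{31647} = - \frac{77471786813}{7860450213}$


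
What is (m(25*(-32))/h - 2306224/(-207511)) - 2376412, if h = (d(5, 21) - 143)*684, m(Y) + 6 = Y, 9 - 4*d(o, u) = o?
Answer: -23948332422066779/10077564204 ≈ -2.3764e+6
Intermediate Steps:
d(o, u) = 9/4 - o/4
m(Y) = -6 + Y
h = -97128 (h = ((9/4 - 1/4*5) - 143)*684 = ((9/4 - 5/4) - 143)*684 = (1 - 143)*684 = -142*684 = -97128)
(m(25*(-32))/h - 2306224/(-207511)) - 2376412 = ((-6 + 25*(-32))/(-97128) - 2306224/(-207511)) - 2376412 = ((-6 - 800)*(-1/97128) - 2306224*(-1/207511)) - 2376412 = (-806*(-1/97128) + 2306224/207511) - 2376412 = (403/48564 + 2306224/207511) - 2376412 = 112083089269/10077564204 - 2376412 = -23948332422066779/10077564204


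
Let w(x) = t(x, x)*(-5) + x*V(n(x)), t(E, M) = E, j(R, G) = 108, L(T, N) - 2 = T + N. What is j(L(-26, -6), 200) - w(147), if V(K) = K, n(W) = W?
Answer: -20766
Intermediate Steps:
L(T, N) = 2 + N + T (L(T, N) = 2 + (T + N) = 2 + (N + T) = 2 + N + T)
w(x) = x² - 5*x (w(x) = x*(-5) + x*x = -5*x + x² = x² - 5*x)
j(L(-26, -6), 200) - w(147) = 108 - 147*(-5 + 147) = 108 - 147*142 = 108 - 1*20874 = 108 - 20874 = -20766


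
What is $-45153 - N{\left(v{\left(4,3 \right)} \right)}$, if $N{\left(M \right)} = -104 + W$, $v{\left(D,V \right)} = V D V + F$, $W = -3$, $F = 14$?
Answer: $-45046$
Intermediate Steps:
$v{\left(D,V \right)} = 14 + D V^{2}$ ($v{\left(D,V \right)} = V D V + 14 = D V V + 14 = D V^{2} + 14 = 14 + D V^{2}$)
$N{\left(M \right)} = -107$ ($N{\left(M \right)} = -104 - 3 = -107$)
$-45153 - N{\left(v{\left(4,3 \right)} \right)} = -45153 - -107 = -45153 + 107 = -45046$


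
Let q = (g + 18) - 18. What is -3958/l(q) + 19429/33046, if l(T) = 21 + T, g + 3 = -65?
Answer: 131709231/1553162 ≈ 84.801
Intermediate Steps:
g = -68 (g = -3 - 65 = -68)
q = -68 (q = (-68 + 18) - 18 = -50 - 18 = -68)
-3958/l(q) + 19429/33046 = -3958/(21 - 68) + 19429/33046 = -3958/(-47) + 19429*(1/33046) = -3958*(-1/47) + 19429/33046 = 3958/47 + 19429/33046 = 131709231/1553162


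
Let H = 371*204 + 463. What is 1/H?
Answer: 1/76147 ≈ 1.3132e-5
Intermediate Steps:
H = 76147 (H = 75684 + 463 = 76147)
1/H = 1/76147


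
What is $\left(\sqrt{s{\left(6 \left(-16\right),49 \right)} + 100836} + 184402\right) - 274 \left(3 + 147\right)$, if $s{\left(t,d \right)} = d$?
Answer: $143302 + \sqrt{100885} \approx 1.4362 \cdot 10^{5}$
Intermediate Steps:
$\left(\sqrt{s{\left(6 \left(-16\right),49 \right)} + 100836} + 184402\right) - 274 \left(3 + 147\right) = \left(\sqrt{49 + 100836} + 184402\right) - 274 \left(3 + 147\right) = \left(\sqrt{100885} + 184402\right) - 41100 = \left(184402 + \sqrt{100885}\right) - 41100 = 143302 + \sqrt{100885}$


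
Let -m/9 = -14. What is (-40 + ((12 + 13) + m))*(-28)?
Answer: -3108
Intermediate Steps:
m = 126 (m = -9*(-14) = 126)
(-40 + ((12 + 13) + m))*(-28) = (-40 + ((12 + 13) + 126))*(-28) = (-40 + (25 + 126))*(-28) = (-40 + 151)*(-28) = 111*(-28) = -3108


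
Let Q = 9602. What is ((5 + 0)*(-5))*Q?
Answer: -240050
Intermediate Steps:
((5 + 0)*(-5))*Q = ((5 + 0)*(-5))*9602 = (5*(-5))*9602 = -25*9602 = -240050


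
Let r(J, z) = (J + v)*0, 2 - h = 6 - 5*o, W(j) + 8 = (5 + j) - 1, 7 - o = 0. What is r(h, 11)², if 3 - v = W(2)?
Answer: 0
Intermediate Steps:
o = 7 (o = 7 - 1*0 = 7 + 0 = 7)
W(j) = -4 + j (W(j) = -8 + ((5 + j) - 1) = -8 + (4 + j) = -4 + j)
v = 5 (v = 3 - (-4 + 2) = 3 - 1*(-2) = 3 + 2 = 5)
h = 31 (h = 2 - (6 - 5*7) = 2 - (6 - 35) = 2 - 1*(-29) = 2 + 29 = 31)
r(J, z) = 0 (r(J, z) = (J + 5)*0 = (5 + J)*0 = 0)
r(h, 11)² = 0² = 0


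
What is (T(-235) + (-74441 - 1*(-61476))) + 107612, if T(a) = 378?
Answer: 95025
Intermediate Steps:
(T(-235) + (-74441 - 1*(-61476))) + 107612 = (378 + (-74441 - 1*(-61476))) + 107612 = (378 + (-74441 + 61476)) + 107612 = (378 - 12965) + 107612 = -12587 + 107612 = 95025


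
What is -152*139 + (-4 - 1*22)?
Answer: -21154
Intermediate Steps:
-152*139 + (-4 - 1*22) = -21128 + (-4 - 22) = -21128 - 26 = -21154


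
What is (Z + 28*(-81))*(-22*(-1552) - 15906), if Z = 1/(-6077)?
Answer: -251367733606/6077 ≈ -4.1364e+7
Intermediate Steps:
Z = -1/6077 ≈ -0.00016455
(Z + 28*(-81))*(-22*(-1552) - 15906) = (-1/6077 + 28*(-81))*(-22*(-1552) - 15906) = (-1/6077 - 2268)*(34144 - 15906) = -13782637/6077*18238 = -251367733606/6077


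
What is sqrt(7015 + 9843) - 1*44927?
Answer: -44927 + sqrt(16858) ≈ -44797.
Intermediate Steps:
sqrt(7015 + 9843) - 1*44927 = sqrt(16858) - 44927 = -44927 + sqrt(16858)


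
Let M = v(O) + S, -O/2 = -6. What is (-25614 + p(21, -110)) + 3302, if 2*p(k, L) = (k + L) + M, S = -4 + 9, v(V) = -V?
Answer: -22360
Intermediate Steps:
O = 12 (O = -2*(-6) = 12)
S = 5
M = -7 (M = -1*12 + 5 = -12 + 5 = -7)
p(k, L) = -7/2 + L/2 + k/2 (p(k, L) = ((k + L) - 7)/2 = ((L + k) - 7)/2 = (-7 + L + k)/2 = -7/2 + L/2 + k/2)
(-25614 + p(21, -110)) + 3302 = (-25614 + (-7/2 + (½)*(-110) + (½)*21)) + 3302 = (-25614 + (-7/2 - 55 + 21/2)) + 3302 = (-25614 - 48) + 3302 = -25662 + 3302 = -22360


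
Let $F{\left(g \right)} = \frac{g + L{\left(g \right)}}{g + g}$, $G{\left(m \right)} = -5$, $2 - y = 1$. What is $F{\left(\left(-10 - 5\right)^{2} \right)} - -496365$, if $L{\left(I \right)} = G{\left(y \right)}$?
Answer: $\frac{22336447}{45} \approx 4.9637 \cdot 10^{5}$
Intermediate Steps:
$y = 1$ ($y = 2 - 1 = 1$)
$L{\left(I \right)} = -5$
$F{\left(g \right)} = \frac{-5 + g}{2 g}$ ($F{\left(g \right)} = \frac{g - 5}{g + g} = \frac{-5 + g}{2 g}$)
$F{\left(\left(-10 - 5\right)^{2} \right)} - -496365 = \frac{-5 + \left(-10 - 5\right)^{2}}{2 \left(-10 - 5\right)^{2}} - -496365 = \frac{-5 + \left(-15\right)^{2}}{2 \left(-15\right)^{2}} + 496365 = \frac{-5 + 225}{2 \cdot 225} + 496365 = \frac{1}{2} \cdot \frac{1}{225} \cdot 220 + 496365 = \frac{22}{45} + 496365 = \frac{22336447}{45}$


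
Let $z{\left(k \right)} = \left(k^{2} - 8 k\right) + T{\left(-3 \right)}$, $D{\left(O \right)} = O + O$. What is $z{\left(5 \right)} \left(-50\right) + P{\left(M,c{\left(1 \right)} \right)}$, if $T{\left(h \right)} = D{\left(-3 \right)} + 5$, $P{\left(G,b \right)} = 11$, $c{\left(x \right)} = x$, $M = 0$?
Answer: $811$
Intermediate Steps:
$D{\left(O \right)} = 2 O$
$T{\left(h \right)} = -1$ ($T{\left(h \right)} = 2 \left(-3\right) + 5 = -6 + 5 = -1$)
$z{\left(k \right)} = -1 + k^{2} - 8 k$ ($z{\left(k \right)} = \left(k^{2} - 8 k\right) - 1 = -1 + k^{2} - 8 k$)
$z{\left(5 \right)} \left(-50\right) + P{\left(M,c{\left(1 \right)} \right)} = \left(-1 + 5^{2} - 40\right) \left(-50\right) + 11 = \left(-1 + 25 - 40\right) \left(-50\right) + 11 = \left(-16\right) \left(-50\right) + 11 = 800 + 11 = 811$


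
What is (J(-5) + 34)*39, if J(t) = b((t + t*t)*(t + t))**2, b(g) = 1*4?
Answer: 1950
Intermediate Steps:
b(g) = 4
J(t) = 16 (J(t) = 4**2 = 16)
(J(-5) + 34)*39 = (16 + 34)*39 = 50*39 = 1950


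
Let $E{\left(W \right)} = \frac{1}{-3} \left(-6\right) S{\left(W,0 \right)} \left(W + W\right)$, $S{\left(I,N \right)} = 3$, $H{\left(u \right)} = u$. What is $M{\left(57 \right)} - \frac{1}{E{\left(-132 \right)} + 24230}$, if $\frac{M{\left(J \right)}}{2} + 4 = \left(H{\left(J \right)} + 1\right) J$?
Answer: $\frac{149554183}{22646} \approx 6604.0$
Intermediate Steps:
$E{\left(W \right)} = 12 W$ ($E{\left(W \right)} = \frac{1}{-3} \left(-6\right) 3 \left(W + W\right) = \left(- \frac{1}{3}\right) \left(-6\right) 3 \cdot 2 W = 2 \cdot 3 \cdot 2 W = 6 \cdot 2 W = 12 W$)
$M{\left(J \right)} = -8 + 2 J \left(1 + J\right)$ ($M{\left(J \right)} = -8 + 2 \left(J + 1\right) J = -8 + 2 \left(1 + J\right) J = -8 + 2 J \left(1 + J\right)$)
$M{\left(57 \right)} - \frac{1}{E{\left(-132 \right)} + 24230} = \left(-8 + 2 \cdot 57 + 2 \cdot 57^{2}\right) - \frac{1}{12 \left(-132\right) + 24230} = \left(-8 + 114 + 2 \cdot 3249\right) - \frac{1}{-1584 + 24230} = \left(-8 + 114 + 6498\right) - \frac{1}{22646} = 6604 - \frac{1}{22646} = \frac{149554183}{22646}$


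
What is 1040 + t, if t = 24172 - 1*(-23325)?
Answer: 48537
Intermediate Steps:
t = 47497 (t = 24172 + 23325 = 47497)
1040 + t = 1040 + 47497 = 48537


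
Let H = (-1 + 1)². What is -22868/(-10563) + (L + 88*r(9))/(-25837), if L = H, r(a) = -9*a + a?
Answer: 93966812/38988033 ≈ 2.4101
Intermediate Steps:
r(a) = -8*a
H = 0 (H = 0² = 0)
L = 0
-22868/(-10563) + (L + 88*r(9))/(-25837) = -22868/(-10563) + (0 + 88*(-8*9))/(-25837) = -22868*(-1/10563) + (0 + 88*(-72))*(-1/25837) = 22868/10563 + (0 - 6336)*(-1/25837) = 22868/10563 - 6336*(-1/25837) = 22868/10563 + 6336/25837 = 93966812/38988033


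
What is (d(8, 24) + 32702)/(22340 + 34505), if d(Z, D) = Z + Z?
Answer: 32718/56845 ≈ 0.57557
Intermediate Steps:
d(Z, D) = 2*Z
(d(8, 24) + 32702)/(22340 + 34505) = (2*8 + 32702)/(22340 + 34505) = (16 + 32702)/56845 = 32718*(1/56845) = 32718/56845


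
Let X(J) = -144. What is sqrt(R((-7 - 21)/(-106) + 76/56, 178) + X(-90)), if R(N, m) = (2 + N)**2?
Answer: I*sqrt(72061247)/742 ≈ 11.441*I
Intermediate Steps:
sqrt(R((-7 - 21)/(-106) + 76/56, 178) + X(-90)) = sqrt((2 + ((-7 - 21)/(-106) + 76/56))**2 - 144) = sqrt((2 + (-28*(-1/106) + 76*(1/56)))**2 - 144) = sqrt((2 + (14/53 + 19/14))**2 - 144) = sqrt((2 + 1203/742)**2 - 144) = sqrt((2687/742)**2 - 144) = sqrt(7219969/550564 - 144) = sqrt(-72061247/550564) = I*sqrt(72061247)/742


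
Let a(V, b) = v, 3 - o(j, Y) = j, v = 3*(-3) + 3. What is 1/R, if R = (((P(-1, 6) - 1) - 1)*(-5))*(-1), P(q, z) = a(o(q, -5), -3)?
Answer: -1/40 ≈ -0.025000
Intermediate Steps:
v = -6 (v = -9 + 3 = -6)
o(j, Y) = 3 - j
a(V, b) = -6
P(q, z) = -6
R = -40 (R = (((-6 - 1) - 1)*(-5))*(-1) = ((-7 - 1)*(-5))*(-1) = -8*(-5)*(-1) = 40*(-1) = -40)
1/R = 1/(-40) = -1/40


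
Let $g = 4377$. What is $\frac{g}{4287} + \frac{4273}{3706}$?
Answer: $\frac{11513171}{5295874} \approx 2.174$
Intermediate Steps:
$\frac{g}{4287} + \frac{4273}{3706} = \frac{4377}{4287} + \frac{4273}{3706} = 4377 \cdot \frac{1}{4287} + 4273 \cdot \frac{1}{3706} = \frac{1459}{1429} + \frac{4273}{3706} = \frac{11513171}{5295874}$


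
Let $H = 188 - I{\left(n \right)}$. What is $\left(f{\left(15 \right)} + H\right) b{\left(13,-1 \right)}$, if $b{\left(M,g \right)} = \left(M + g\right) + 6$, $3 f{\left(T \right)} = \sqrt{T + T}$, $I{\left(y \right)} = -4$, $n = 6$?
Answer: $3456 + 6 \sqrt{30} \approx 3488.9$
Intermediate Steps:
$f{\left(T \right)} = \frac{\sqrt{2} \sqrt{T}}{3}$ ($f{\left(T \right)} = \frac{\sqrt{T + T}}{3} = \frac{\sqrt{2 T}}{3} = \frac{\sqrt{2} \sqrt{T}}{3}$)
$b{\left(M,g \right)} = 6 + M + g$
$H = 192$ ($H = 188 - -4 = 188 + 4 = 192$)
$\left(f{\left(15 \right)} + H\right) b{\left(13,-1 \right)} = \left(\frac{\sqrt{2} \sqrt{15}}{3} + 192\right) \left(6 + 13 - 1\right) = \left(\frac{\sqrt{30}}{3} + 192\right) 18 = \left(192 + \frac{\sqrt{30}}{3}\right) 18 = 3456 + 6 \sqrt{30}$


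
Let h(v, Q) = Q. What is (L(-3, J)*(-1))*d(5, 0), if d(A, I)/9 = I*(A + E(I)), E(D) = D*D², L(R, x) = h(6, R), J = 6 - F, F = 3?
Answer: 0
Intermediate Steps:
J = 3 (J = 6 - 1*3 = 6 - 3 = 3)
L(R, x) = R
E(D) = D³
d(A, I) = 9*I*(A + I³) (d(A, I) = 9*(I*(A + I³)) = 9*I*(A + I³))
(L(-3, J)*(-1))*d(5, 0) = (-3*(-1))*(9*0*(5 + 0³)) = 3*(9*0*(5 + 0)) = 3*(9*0*5) = 3*0 = 0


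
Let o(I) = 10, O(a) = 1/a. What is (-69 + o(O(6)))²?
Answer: 3481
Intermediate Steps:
(-69 + o(O(6)))² = (-69 + 10)² = (-59)² = 3481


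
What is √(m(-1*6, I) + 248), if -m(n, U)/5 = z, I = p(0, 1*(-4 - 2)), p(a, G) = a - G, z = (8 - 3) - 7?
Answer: √258 ≈ 16.062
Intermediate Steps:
z = -2 (z = 5 - 7 = -2)
I = 6 (I = 0 - (-4 - 2) = 0 - (-6) = 0 - 1*(-6) = 0 + 6 = 6)
m(n, U) = 10 (m(n, U) = -5*(-2) = 10)
√(m(-1*6, I) + 248) = √(10 + 248) = √258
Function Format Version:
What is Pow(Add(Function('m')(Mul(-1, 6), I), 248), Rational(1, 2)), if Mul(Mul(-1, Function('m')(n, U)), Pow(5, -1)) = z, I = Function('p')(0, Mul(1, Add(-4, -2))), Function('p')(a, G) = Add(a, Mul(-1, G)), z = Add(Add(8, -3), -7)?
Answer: Pow(258, Rational(1, 2)) ≈ 16.062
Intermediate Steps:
z = -2 (z = Add(5, -7) = -2)
I = 6 (I = Add(0, Mul(-1, Mul(1, Add(-4, -2)))) = Add(0, Mul(-1, Mul(1, -6))) = Add(0, Mul(-1, -6)) = Add(0, 6) = 6)
Function('m')(n, U) = 10 (Function('m')(n, U) = Mul(-5, -2) = 10)
Pow(Add(Function('m')(Mul(-1, 6), I), 248), Rational(1, 2)) = Pow(Add(10, 248), Rational(1, 2)) = Pow(258, Rational(1, 2))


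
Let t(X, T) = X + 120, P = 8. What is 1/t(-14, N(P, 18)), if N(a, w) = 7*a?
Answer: 1/106 ≈ 0.0094340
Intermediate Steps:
t(X, T) = 120 + X
1/t(-14, N(P, 18)) = 1/(120 - 14) = 1/106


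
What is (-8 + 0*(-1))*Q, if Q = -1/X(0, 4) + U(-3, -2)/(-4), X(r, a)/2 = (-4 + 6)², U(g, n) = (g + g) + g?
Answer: -17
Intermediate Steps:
U(g, n) = 3*g (U(g, n) = 2*g + g = 3*g)
X(r, a) = 8 (X(r, a) = 2*(-4 + 6)² = 2*2² = 2*4 = 8)
Q = 17/8 (Q = -1/8 + (3*(-3))/(-4) = -1*⅛ - 9*(-¼) = -⅛ + 9/4 = 17/8 ≈ 2.1250)
(-8 + 0*(-1))*Q = (-8 + 0*(-1))*(17/8) = (-8 + 0)*(17/8) = -8*17/8 = -17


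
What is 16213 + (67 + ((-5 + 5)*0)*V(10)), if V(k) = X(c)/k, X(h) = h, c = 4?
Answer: 16280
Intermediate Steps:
V(k) = 4/k
16213 + (67 + ((-5 + 5)*0)*V(10)) = 16213 + (67 + ((-5 + 5)*0)*(4/10)) = 16213 + (67 + (0*0)*(4*(⅒))) = 16213 + (67 + 0*(⅖)) = 16213 + (67 + 0) = 16213 + 67 = 16280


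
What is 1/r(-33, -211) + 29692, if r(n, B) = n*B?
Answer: 206745397/6963 ≈ 29692.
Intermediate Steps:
r(n, B) = B*n
1/r(-33, -211) + 29692 = 1/(-211*(-33)) + 29692 = 1/6963 + 29692 = 206745397/6963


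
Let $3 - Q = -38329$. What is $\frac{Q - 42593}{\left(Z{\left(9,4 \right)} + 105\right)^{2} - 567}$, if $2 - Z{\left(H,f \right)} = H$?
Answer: $- \frac{4261}{9037} \approx -0.47151$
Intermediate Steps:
$Q = 38332$ ($Q = 3 - -38329 = 3 + 38329 = 38332$)
$Z{\left(H,f \right)} = 2 - H$
$\frac{Q - 42593}{\left(Z{\left(9,4 \right)} + 105\right)^{2} - 567} = \frac{38332 - 42593}{\left(\left(2 - 9\right) + 105\right)^{2} - 567} = - \frac{4261}{\left(\left(2 - 9\right) + 105\right)^{2} - 567} = - \frac{4261}{\left(-7 + 105\right)^{2} - 567} = - \frac{4261}{98^{2} - 567} = - \frac{4261}{9604 - 567} = - \frac{4261}{9037}$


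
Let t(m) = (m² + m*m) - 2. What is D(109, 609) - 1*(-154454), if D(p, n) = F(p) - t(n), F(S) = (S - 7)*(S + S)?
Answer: -565070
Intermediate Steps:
t(m) = -2 + 2*m² (t(m) = (m² + m²) - 2 = 2*m² - 2 = -2 + 2*m²)
F(S) = 2*S*(-7 + S) (F(S) = (-7 + S)*(2*S) = 2*S*(-7 + S))
D(p, n) = 2 - 2*n² + 2*p*(-7 + p) (D(p, n) = 2*p*(-7 + p) - (-2 + 2*n²) = 2*p*(-7 + p) + (2 - 2*n²) = 2 - 2*n² + 2*p*(-7 + p))
D(109, 609) - 1*(-154454) = (2 - 2*609² + 2*109*(-7 + 109)) - 1*(-154454) = (2 - 2*370881 + 2*109*102) + 154454 = (2 - 741762 + 22236) + 154454 = -719524 + 154454 = -565070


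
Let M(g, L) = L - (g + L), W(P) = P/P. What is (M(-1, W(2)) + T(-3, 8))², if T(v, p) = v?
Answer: 4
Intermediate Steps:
W(P) = 1
M(g, L) = -g (M(g, L) = L - (L + g) = L + (-L - g) = -g)
(M(-1, W(2)) + T(-3, 8))² = (-1*(-1) - 3)² = (1 - 3)² = (-2)² = 4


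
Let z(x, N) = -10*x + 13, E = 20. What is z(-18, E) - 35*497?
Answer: -17202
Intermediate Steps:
z(x, N) = 13 - 10*x
z(-18, E) - 35*497 = (13 - 10*(-18)) - 35*497 = (13 + 180) - 17395 = 193 - 17395 = -17202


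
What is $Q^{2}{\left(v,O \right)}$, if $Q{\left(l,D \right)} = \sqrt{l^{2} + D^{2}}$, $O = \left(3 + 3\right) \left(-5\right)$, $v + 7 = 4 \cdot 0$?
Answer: $949$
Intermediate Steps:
$v = -7$ ($v = -7 + 4 \cdot 0 = -7 + 0 = -7$)
$O = -30$ ($O = 6 \left(-5\right) = -30$)
$Q{\left(l,D \right)} = \sqrt{D^{2} + l^{2}}$
$Q^{2}{\left(v,O \right)} = \left(\sqrt{\left(-30\right)^{2} + \left(-7\right)^{2}}\right)^{2} = \left(\sqrt{900 + 49}\right)^{2} = \left(\sqrt{949}\right)^{2} = 949$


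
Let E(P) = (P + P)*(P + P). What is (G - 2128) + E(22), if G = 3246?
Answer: 3054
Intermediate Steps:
E(P) = 4*P² (E(P) = (2*P)*(2*P) = 4*P²)
(G - 2128) + E(22) = (3246 - 2128) + 4*22² = 1118 + 4*484 = 1118 + 1936 = 3054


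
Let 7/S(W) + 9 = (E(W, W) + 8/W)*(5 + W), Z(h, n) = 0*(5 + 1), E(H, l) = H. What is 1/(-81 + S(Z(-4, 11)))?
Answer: -1/81 ≈ -0.012346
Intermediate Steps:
Z(h, n) = 0 (Z(h, n) = 0*6 = 0)
S(W) = 7/(-9 + (5 + W)*(W + 8/W)) (S(W) = 7/(-9 + (W + 8/W)*(5 + W)) = 7/(-9 + (5 + W)*(W + 8/W)))
1/(-81 + S(Z(-4, 11))) = 1/(-81 + 7*0/(40 + 0³ - 1*0 + 5*0²)) = 1/(-81 + 7*0/(40 + 0 + 0 + 5*0)) = 1/(-81 + 7*0/(40 + 0 + 0 + 0)) = 1/(-81 + 7*0/40) = 1/(-81 + 7*0*(1/40)) = 1/(-81 + 0) = 1/(-81) = -1/81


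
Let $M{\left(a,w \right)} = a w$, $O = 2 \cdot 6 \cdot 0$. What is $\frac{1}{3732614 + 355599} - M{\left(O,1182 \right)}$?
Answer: $\frac{1}{4088213} \approx 2.4461 \cdot 10^{-7}$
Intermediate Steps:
$O = 0$ ($O = 12 \cdot 0 = 0$)
$\frac{1}{3732614 + 355599} - M{\left(O,1182 \right)} = \frac{1}{3732614 + 355599} - 0 \cdot 1182 = \frac{1}{4088213} - 0 = \frac{1}{4088213} + 0 = \frac{1}{4088213}$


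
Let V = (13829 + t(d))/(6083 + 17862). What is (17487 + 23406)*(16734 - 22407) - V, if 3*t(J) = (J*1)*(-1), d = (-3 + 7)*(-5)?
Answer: -16664713561322/71835 ≈ -2.3199e+8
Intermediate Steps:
d = -20 (d = 4*(-5) = -20)
t(J) = -J/3 (t(J) = ((J*1)*(-1))/3 = (J*(-1))/3 = (-J)/3 = -J/3)
V = 41507/71835 (V = (13829 - 1/3*(-20))/(6083 + 17862) = (13829 + 20/3)/23945 = (41507/3)*(1/23945) = 41507/71835 ≈ 0.57781)
(17487 + 23406)*(16734 - 22407) - V = (17487 + 23406)*(16734 - 22407) - 1*41507/71835 = 40893*(-5673) - 41507/71835 = -231985989 - 41507/71835 = -16664713561322/71835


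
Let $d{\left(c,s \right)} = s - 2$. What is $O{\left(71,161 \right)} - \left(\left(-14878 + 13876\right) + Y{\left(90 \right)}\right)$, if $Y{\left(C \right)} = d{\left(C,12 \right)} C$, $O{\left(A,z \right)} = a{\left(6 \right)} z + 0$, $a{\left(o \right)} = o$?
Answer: $1068$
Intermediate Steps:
$d{\left(c,s \right)} = -2 + s$
$O{\left(A,z \right)} = 6 z$ ($O{\left(A,z \right)} = 6 z + 0 = 6 z$)
$Y{\left(C \right)} = 10 C$ ($Y{\left(C \right)} = \left(-2 + 12\right) C = 10 C$)
$O{\left(71,161 \right)} - \left(\left(-14878 + 13876\right) + Y{\left(90 \right)}\right) = 6 \cdot 161 - \left(\left(-14878 + 13876\right) + 10 \cdot 90\right) = 966 - \left(-1002 + 900\right) = 966 - -102 = 966 + 102 = 1068$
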